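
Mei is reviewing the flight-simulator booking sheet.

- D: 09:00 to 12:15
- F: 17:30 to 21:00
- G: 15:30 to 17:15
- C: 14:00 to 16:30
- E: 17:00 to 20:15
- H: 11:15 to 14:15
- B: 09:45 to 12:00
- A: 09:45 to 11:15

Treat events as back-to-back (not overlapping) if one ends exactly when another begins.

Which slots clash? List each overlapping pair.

A & B, A & D, B & D, B & H, C & G, C & H, D & H, E & F, E & G

Two intervals overlap when each starts before the other ends.
Sorted by start: D, A, B, H, C, G, E, F.
A starts before D ends → D and A overlap.
B starts before D ends → D and B overlap.
H starts before D ends → D and H overlap.
C starts after D ends — done with D.
B starts before A ends → A and B overlap.
H starts exactly when A ends (back-to-back, no overlap) — done with A.
H starts before B ends → B and H overlap.
C starts after B ends — done with B.
C starts before H ends → H and C overlap.
G starts after H ends — done with H.
G starts before C ends → C and G overlap.
E starts after C ends — done with C.
E starts before G ends → G and E overlap.
F starts after G ends.
F starts before E ends → E and F overlap.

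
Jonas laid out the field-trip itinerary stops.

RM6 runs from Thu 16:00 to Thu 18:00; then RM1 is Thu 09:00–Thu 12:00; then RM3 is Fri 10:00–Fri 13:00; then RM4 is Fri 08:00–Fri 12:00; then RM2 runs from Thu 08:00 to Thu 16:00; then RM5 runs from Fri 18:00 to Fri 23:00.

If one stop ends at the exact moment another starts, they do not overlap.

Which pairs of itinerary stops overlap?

RM1 & RM2, RM3 & RM4

Sorted by start: RM2, RM1, RM6, RM4, RM3, RM5.
RM1 starts before RM2 ends → RM2 and RM1 overlap.
RM6 starts exactly when RM2 ends (back-to-back, no overlap), so nothing later overlaps RM2 either.
RM6 starts after RM1 ends, so nothing later overlaps RM1 either.
RM4 starts after RM6 ends, so nothing later overlaps RM6 either.
RM3 starts before RM4 ends → RM4 and RM3 overlap.
RM5 starts after RM4 ends.
RM5 starts after RM3 ends.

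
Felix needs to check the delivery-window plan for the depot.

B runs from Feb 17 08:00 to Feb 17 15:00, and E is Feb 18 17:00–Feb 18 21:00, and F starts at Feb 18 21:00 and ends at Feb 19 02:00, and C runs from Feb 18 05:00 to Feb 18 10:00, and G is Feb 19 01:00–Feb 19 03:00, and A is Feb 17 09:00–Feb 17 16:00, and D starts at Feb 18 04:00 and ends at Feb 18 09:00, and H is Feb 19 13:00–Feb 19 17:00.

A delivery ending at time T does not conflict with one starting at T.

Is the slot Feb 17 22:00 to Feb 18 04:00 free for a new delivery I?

B: ends Feb 17 15:00 at or before I starts Feb 17 22:00 → clear.
A: ends Feb 17 16:00 at or before I starts Feb 17 22:00 → clear.
D: starts Feb 18 04:00 at or after I ends Feb 18 04:00 → clear.
C: starts Feb 18 05:00 at or after I ends Feb 18 04:00 → clear.
E: starts Feb 18 17:00 at or after I ends Feb 18 04:00 → clear.
F: starts Feb 18 21:00 at or after I ends Feb 18 04:00 → clear.
G: starts Feb 19 01:00 at or after I ends Feb 18 04:00 → clear.
H: starts Feb 19 13:00 at or after I ends Feb 18 04:00 → clear.

Yes — the slot is free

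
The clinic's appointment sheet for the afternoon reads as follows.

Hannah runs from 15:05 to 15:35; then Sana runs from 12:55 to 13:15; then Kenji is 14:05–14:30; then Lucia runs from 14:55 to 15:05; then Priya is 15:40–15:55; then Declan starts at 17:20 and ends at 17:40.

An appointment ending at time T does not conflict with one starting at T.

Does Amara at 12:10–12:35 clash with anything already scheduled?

No — it doesn't clash with anything

Sana: starts 12:55 at or after Amara ends 12:35 → clear.
Kenji: starts 14:05 at or after Amara ends 12:35 → clear.
Lucia: starts 14:55 at or after Amara ends 12:35 → clear.
Hannah: starts 15:05 at or after Amara ends 12:35 → clear.
Priya: starts 15:40 at or after Amara ends 12:35 → clear.
Declan: starts 17:20 at or after Amara ends 12:35 → clear.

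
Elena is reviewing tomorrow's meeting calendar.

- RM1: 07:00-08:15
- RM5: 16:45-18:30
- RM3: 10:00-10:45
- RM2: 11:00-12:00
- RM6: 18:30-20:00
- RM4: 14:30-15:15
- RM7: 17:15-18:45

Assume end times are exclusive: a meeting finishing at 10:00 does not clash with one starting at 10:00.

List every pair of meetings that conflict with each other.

RM5 & RM7, RM6 & RM7

Two intervals overlap when each starts before the other ends.
Sorted by start: RM1, RM3, RM2, RM4, RM5, RM7, RM6.
RM3 starts after RM1 ends, so nothing later overlaps RM1 either.
RM2 starts after RM3 ends, so nothing later overlaps RM3 either.
RM4 starts after RM2 ends, so nothing later overlaps RM2 either.
RM5 starts after RM4 ends, so nothing later overlaps RM4 either.
RM7 starts before RM5 ends → RM5 and RM7 overlap.
RM6 starts exactly when RM5 ends (back-to-back, no overlap).
RM6 starts before RM7 ends → RM7 and RM6 overlap.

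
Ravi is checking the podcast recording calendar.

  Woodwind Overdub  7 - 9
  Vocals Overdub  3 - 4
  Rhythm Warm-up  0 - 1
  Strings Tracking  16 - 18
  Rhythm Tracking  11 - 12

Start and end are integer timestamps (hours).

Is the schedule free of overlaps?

Sorted by start: Rhythm Warm-up, Vocals Overdub, Woodwind Overdub, Rhythm Tracking, Strings Tracking.
Vocals Overdub starts after Rhythm Warm-up ends, so nothing later overlaps Rhythm Warm-up either.
Woodwind Overdub starts after Vocals Overdub ends, so nothing later overlaps Vocals Overdub either.
Rhythm Tracking starts after Woodwind Overdub ends, so nothing later overlaps Woodwind Overdub either.
Strings Tracking starts after Rhythm Tracking ends.
Every pair is clear; the schedule has no overlaps.

Yes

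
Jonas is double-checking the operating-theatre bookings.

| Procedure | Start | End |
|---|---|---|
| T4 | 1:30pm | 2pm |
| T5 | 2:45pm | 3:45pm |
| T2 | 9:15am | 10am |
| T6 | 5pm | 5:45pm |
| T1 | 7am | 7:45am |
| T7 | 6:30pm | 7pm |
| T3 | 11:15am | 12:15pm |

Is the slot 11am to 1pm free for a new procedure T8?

No — it overlaps T3

T1: ends 7:45am at or before T8 starts 11am → clear.
T2: ends 10am at or before T8 starts 11am → clear.
T3: starts 11:15am before T8 ends 1pm, and ends 12:15pm after T8 starts 11am → overlap.
T4: starts 1:30pm at or after T8 ends 1pm → clear.
T5: starts 2:45pm at or after T8 ends 1pm → clear.
T6: starts 5pm at or after T8 ends 1pm → clear.
T7: starts 6:30pm at or after T8 ends 1pm → clear.
T8 overlaps T3.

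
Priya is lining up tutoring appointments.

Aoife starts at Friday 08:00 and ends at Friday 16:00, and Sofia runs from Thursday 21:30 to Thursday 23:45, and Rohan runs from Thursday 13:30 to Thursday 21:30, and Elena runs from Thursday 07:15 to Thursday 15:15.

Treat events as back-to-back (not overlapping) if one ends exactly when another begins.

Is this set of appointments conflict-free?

Sorted by start: Elena, Rohan, Sofia, Aoife.
Rohan starts before Elena ends → Elena and Rohan overlap.
That's a conflict, so the schedule is not conflict-free.

No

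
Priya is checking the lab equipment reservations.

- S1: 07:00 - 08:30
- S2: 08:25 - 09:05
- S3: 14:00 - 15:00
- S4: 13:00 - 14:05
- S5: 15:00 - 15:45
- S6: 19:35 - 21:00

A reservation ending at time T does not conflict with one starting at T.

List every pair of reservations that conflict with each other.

Sorted by start: S1, S2, S4, S3, S5, S6.
S2 starts before S1 ends → S1 and S2 overlap.
S4 starts after S1 ends; S1 is clear from here.
S4 starts after S2 ends; S2 is clear from here.
S3 starts before S4 ends → S4 and S3 overlap.
S5 starts after S4 ends; S4 is clear from here.
S5 starts exactly when S3 ends (back-to-back, no overlap); S3 is clear from here.
S6 starts after S5 ends.

S1 & S2, S3 & S4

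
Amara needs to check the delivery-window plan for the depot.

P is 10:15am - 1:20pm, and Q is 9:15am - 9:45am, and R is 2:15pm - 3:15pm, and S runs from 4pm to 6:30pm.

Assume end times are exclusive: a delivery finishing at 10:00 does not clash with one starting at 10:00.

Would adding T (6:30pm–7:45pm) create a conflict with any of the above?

No — it doesn't clash with anything

Q: ends 9:45am at or before T starts 6:30pm → clear.
P: ends 1:20pm at or before T starts 6:30pm → clear.
R: ends 3:15pm at or before T starts 6:30pm → clear.
S: ends 6:30pm at or before T starts 6:30pm → clear.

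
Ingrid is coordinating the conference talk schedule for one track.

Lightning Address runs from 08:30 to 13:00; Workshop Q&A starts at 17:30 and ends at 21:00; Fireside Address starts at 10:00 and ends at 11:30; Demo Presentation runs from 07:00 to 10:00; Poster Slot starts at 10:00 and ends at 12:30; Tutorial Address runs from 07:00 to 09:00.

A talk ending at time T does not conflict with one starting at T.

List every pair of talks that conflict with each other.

Sorted by start: Demo Presentation, Tutorial Address, Lightning Address, Fireside Address, Poster Slot, Workshop Q&A.
Tutorial Address starts before Demo Presentation ends → Demo Presentation and Tutorial Address overlap.
Lightning Address starts before Demo Presentation ends → Demo Presentation and Lightning Address overlap.
Fireside Address starts exactly when Demo Presentation ends (back-to-back, no overlap), so nothing later overlaps Demo Presentation either.
Lightning Address starts before Tutorial Address ends → Tutorial Address and Lightning Address overlap.
Fireside Address starts after Tutorial Address ends, so nothing later overlaps Tutorial Address either.
Fireside Address starts before Lightning Address ends → Lightning Address and Fireside Address overlap.
Poster Slot starts before Lightning Address ends → Lightning Address and Poster Slot overlap.
Workshop Q&A starts after Lightning Address ends.
Poster Slot starts before Fireside Address ends → Fireside Address and Poster Slot overlap.
Workshop Q&A starts after Fireside Address ends.
Workshop Q&A starts after Poster Slot ends.

Demo Presentation & Lightning Address, Demo Presentation & Tutorial Address, Fireside Address & Lightning Address, Fireside Address & Poster Slot, Lightning Address & Poster Slot, Lightning Address & Tutorial Address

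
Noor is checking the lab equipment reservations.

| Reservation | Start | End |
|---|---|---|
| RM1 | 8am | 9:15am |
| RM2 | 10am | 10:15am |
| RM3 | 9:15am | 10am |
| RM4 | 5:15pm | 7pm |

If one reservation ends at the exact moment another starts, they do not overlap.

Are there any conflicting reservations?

No

Sorted by start: RM1, RM3, RM2, RM4.
RM3 starts exactly when RM1 ends (back-to-back, no overlap) — done with RM1.
RM2 starts exactly when RM3 ends (back-to-back, no overlap) — done with RM3.
RM4 starts after RM2 ends.
Every pair is clear; the schedule has no overlaps.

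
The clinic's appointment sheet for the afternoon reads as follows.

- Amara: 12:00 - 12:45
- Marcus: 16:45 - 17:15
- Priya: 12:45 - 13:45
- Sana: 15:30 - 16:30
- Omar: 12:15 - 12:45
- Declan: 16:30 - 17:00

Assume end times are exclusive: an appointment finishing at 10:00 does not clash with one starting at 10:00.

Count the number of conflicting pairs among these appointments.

Sorted by start: Amara, Omar, Priya, Sana, Declan, Marcus.
Omar starts before Amara ends → Amara and Omar overlap.
Priya starts exactly when Amara ends (back-to-back, no overlap); Amara is clear from here.
Priya starts exactly when Omar ends (back-to-back, no overlap); Omar is clear from here.
Sana starts after Priya ends; Priya is clear from here.
Declan starts exactly when Sana ends (back-to-back, no overlap); Sana is clear from here.
Marcus starts before Declan ends → Declan and Marcus overlap.
Overlapping pairs: Amara & Omar, Declan & Marcus — 2 in total.

2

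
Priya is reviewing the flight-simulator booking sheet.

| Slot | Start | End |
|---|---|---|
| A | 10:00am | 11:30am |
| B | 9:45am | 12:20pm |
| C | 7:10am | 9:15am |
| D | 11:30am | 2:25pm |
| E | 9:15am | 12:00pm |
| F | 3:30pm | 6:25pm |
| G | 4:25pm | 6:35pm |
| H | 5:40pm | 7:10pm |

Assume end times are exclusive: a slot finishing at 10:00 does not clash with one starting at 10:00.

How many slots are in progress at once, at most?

Walk through starts and ends in time order (an end at T is processed before a start at T):
7:10am start C → 1
9:15am end C → 0
9:15am start E → 1
9:45am start B → 2
10:00am start A → 3
11:30am end A → 2
11:30am start D → 3
12:00pm end E → 2
12:20pm end B → 1
2:25pm end D → 0
3:30pm start F → 1
4:25pm start G → 2
5:40pm start H → 3
6:25pm end F → 2
6:35pm end G → 1
7:10pm end H → 0
Peak is 3, at 10:00am (A, B, E).

3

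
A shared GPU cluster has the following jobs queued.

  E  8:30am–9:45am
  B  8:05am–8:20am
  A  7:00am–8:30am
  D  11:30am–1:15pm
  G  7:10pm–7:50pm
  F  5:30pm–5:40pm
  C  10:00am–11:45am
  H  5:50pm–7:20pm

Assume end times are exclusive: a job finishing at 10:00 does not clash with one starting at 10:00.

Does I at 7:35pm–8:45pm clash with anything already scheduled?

Yes — it overlaps G

A: ends 8:30am at or before I starts 7:35pm → clear.
B: ends 8:20am at or before I starts 7:35pm → clear.
E: ends 9:45am at or before I starts 7:35pm → clear.
C: ends 11:45am at or before I starts 7:35pm → clear.
D: ends 1:15pm at or before I starts 7:35pm → clear.
F: ends 5:40pm at or before I starts 7:35pm → clear.
H: ends 7:20pm at or before I starts 7:35pm → clear.
G: starts 7:10pm before I ends 8:45pm, and ends 7:50pm after I starts 7:35pm → overlap.
I overlaps G.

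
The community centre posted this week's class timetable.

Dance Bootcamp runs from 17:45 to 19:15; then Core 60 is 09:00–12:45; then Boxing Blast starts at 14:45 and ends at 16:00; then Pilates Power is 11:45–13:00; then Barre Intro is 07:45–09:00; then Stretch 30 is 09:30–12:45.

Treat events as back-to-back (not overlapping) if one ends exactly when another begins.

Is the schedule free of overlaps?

No

Two intervals overlap when each starts before the other ends.
Sorted by start: Barre Intro, Core 60, Stretch 30, Pilates Power, Boxing Blast, Dance Bootcamp.
Core 60 starts exactly when Barre Intro ends (back-to-back, no overlap), so nothing later overlaps Barre Intro either.
Stretch 30 starts before Core 60 ends → Core 60 and Stretch 30 overlap.
That's a conflict, so the schedule is not conflict-free.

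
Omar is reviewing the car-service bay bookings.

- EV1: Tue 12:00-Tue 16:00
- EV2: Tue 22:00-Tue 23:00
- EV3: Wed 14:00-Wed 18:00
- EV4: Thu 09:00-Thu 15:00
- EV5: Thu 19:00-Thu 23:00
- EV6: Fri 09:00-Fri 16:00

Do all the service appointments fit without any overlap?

Sorted by start: EV1, EV2, EV3, EV4, EV5, EV6.
EV2 starts after EV1 ends, so nothing later overlaps EV1 either.
EV3 starts after EV2 ends, so nothing later overlaps EV2 either.
EV4 starts after EV3 ends, so nothing later overlaps EV3 either.
EV5 starts after EV4 ends, so nothing later overlaps EV4 either.
EV6 starts after EV5 ends.
Every pair is clear; the schedule has no overlaps.

Yes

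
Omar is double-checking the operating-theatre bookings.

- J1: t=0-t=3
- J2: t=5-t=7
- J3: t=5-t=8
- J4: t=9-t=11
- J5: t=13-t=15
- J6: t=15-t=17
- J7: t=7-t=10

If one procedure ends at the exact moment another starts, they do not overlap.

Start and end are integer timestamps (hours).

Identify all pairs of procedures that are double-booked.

J2 & J3, J3 & J7, J4 & J7

Sorted by start: J1, J2, J3, J7, J4, J5, J6.
J2 starts after J1 ends; J1 is clear from here.
J3 starts before J2 ends → J2 and J3 overlap.
J7 starts exactly when J2 ends (back-to-back, no overlap); J2 is clear from here.
J7 starts before J3 ends → J3 and J7 overlap.
J4 starts after J3 ends; J3 is clear from here.
J4 starts before J7 ends → J7 and J4 overlap.
J5 starts after J7 ends; J7 is clear from here.
J5 starts after J4 ends; J4 is clear from here.
J6 starts exactly when J5 ends (back-to-back, no overlap).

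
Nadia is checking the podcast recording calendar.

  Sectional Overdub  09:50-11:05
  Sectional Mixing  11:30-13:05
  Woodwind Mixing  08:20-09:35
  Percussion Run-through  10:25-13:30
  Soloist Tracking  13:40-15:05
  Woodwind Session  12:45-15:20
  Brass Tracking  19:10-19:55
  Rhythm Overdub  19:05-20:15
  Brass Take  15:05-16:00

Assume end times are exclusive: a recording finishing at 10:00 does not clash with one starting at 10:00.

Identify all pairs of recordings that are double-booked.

Sorted by start: Woodwind Mixing, Sectional Overdub, Percussion Run-through, Sectional Mixing, Woodwind Session, Soloist Tracking, Brass Take, Rhythm Overdub, Brass Tracking.
Sectional Overdub starts after Woodwind Mixing ends — done with Woodwind Mixing.
Percussion Run-through starts before Sectional Overdub ends → Sectional Overdub and Percussion Run-through overlap.
Sectional Mixing starts after Sectional Overdub ends — done with Sectional Overdub.
Sectional Mixing starts before Percussion Run-through ends → Percussion Run-through and Sectional Mixing overlap.
Woodwind Session starts before Percussion Run-through ends → Percussion Run-through and Woodwind Session overlap.
Soloist Tracking starts after Percussion Run-through ends — done with Percussion Run-through.
Woodwind Session starts before Sectional Mixing ends → Sectional Mixing and Woodwind Session overlap.
Soloist Tracking starts after Sectional Mixing ends — done with Sectional Mixing.
Soloist Tracking starts before Woodwind Session ends → Woodwind Session and Soloist Tracking overlap.
Brass Take starts before Woodwind Session ends → Woodwind Session and Brass Take overlap.
Rhythm Overdub starts after Woodwind Session ends — done with Woodwind Session.
Brass Take starts exactly when Soloist Tracking ends (back-to-back, no overlap) — done with Soloist Tracking.
Rhythm Overdub starts after Brass Take ends — done with Brass Take.
Brass Tracking starts before Rhythm Overdub ends → Rhythm Overdub and Brass Tracking overlap.

Brass Take & Woodwind Session, Brass Tracking & Rhythm Overdub, Percussion Run-through & Sectional Mixing, Percussion Run-through & Sectional Overdub, Percussion Run-through & Woodwind Session, Sectional Mixing & Woodwind Session, Soloist Tracking & Woodwind Session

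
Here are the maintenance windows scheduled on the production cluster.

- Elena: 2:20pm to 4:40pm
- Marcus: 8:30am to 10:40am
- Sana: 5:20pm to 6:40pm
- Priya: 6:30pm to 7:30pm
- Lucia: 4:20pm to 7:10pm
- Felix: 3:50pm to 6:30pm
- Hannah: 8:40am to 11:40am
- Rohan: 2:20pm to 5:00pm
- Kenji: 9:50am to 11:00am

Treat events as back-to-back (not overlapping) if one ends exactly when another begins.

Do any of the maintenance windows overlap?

Yes

Sorted by start: Marcus, Hannah, Kenji, Rohan, Elena, Felix, Lucia, Sana, Priya.
Hannah starts before Marcus ends → Marcus and Hannah overlap.
That's a conflict, so the schedule is not conflict-free.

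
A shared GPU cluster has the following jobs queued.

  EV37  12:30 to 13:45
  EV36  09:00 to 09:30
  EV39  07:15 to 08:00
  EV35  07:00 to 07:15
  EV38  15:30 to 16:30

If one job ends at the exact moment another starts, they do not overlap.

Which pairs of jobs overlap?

Sorted by start: EV35, EV39, EV36, EV37, EV38.
EV39 starts exactly when EV35 ends (back-to-back, no overlap), so nothing later overlaps EV35 either.
EV36 starts after EV39 ends, so nothing later overlaps EV39 either.
EV37 starts after EV36 ends, so nothing later overlaps EV36 either.
EV38 starts after EV37 ends.

no overlapping pairs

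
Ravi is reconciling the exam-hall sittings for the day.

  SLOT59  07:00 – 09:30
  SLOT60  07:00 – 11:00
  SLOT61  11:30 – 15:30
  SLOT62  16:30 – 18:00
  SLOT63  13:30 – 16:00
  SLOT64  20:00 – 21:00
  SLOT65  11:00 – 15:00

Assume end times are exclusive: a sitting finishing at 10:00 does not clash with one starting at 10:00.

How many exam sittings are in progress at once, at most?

3

Sort all start/end points and keep a running count:
07:00 start SLOT59 → 1
07:00 start SLOT60 → 2
09:30 end SLOT59 → 1
11:00 end SLOT60 → 0
11:00 start SLOT65 → 1
11:30 start SLOT61 → 2
13:30 start SLOT63 → 3
15:00 end SLOT65 → 2
15:30 end SLOT61 → 1
16:00 end SLOT63 → 0
16:30 start SLOT62 → 1
18:00 end SLOT62 → 0
20:00 start SLOT64 → 1
21:00 end SLOT64 → 0
Peak is 3, at 13:30 (SLOT61, SLOT63, SLOT65).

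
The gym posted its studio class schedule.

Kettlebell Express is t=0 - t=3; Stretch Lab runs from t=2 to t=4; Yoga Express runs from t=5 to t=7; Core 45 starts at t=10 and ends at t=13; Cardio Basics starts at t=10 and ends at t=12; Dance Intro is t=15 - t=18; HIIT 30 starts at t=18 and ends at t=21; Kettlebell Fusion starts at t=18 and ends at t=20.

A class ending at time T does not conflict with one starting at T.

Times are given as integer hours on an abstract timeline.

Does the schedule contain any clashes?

Yes

Sorted by start: Kettlebell Express, Stretch Lab, Yoga Express, Core 45, Cardio Basics, Dance Intro, HIIT 30, Kettlebell Fusion.
Stretch Lab starts before Kettlebell Express ends → Kettlebell Express and Stretch Lab overlap.
That's a conflict, so the schedule is not conflict-free.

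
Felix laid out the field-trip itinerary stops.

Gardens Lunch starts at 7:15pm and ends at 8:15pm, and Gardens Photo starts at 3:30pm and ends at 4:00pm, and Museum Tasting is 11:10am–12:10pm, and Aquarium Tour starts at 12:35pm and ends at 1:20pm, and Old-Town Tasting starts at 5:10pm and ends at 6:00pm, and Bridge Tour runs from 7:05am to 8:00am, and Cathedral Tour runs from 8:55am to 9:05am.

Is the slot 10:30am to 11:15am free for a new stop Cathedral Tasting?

Bridge Tour: ends 8:00am at or before Cathedral Tasting starts 10:30am → clear.
Cathedral Tour: ends 9:05am at or before Cathedral Tasting starts 10:30am → clear.
Museum Tasting: starts 11:10am before Cathedral Tasting ends 11:15am, and ends 12:10pm after Cathedral Tasting starts 10:30am → overlap.
Aquarium Tour: starts 12:35pm at or after Cathedral Tasting ends 11:15am → clear.
Gardens Photo: starts 3:30pm at or after Cathedral Tasting ends 11:15am → clear.
Old-Town Tasting: starts 5:10pm at or after Cathedral Tasting ends 11:15am → clear.
Gardens Lunch: starts 7:15pm at or after Cathedral Tasting ends 11:15am → clear.
Cathedral Tasting overlaps Museum Tasting.

No — it overlaps Museum Tasting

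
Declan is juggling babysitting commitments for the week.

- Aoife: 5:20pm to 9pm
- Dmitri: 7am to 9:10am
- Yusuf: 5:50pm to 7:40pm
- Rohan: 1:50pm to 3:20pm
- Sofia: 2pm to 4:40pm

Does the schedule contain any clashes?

Yes

Sorted by start: Dmitri, Rohan, Sofia, Aoife, Yusuf.
Rohan starts after Dmitri ends, so nothing later overlaps Dmitri either.
Sofia starts before Rohan ends → Rohan and Sofia overlap.
That's a conflict, so the schedule is not conflict-free.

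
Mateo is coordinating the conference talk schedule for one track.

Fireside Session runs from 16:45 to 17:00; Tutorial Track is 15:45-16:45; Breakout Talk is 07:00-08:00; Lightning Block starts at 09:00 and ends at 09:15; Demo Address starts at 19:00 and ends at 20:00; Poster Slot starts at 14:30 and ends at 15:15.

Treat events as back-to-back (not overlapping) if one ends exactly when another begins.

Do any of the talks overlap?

Sorted by start: Breakout Talk, Lightning Block, Poster Slot, Tutorial Track, Fireside Session, Demo Address.
Lightning Block starts after Breakout Talk ends, so Breakout Talk has no further overlaps.
Poster Slot starts after Lightning Block ends, so Lightning Block has no further overlaps.
Tutorial Track starts after Poster Slot ends, so Poster Slot has no further overlaps.
Fireside Session starts exactly when Tutorial Track ends (back-to-back, no overlap), so Tutorial Track has no further overlaps.
Demo Address starts after Fireside Session ends.
Every pair is clear; the schedule has no overlaps.

No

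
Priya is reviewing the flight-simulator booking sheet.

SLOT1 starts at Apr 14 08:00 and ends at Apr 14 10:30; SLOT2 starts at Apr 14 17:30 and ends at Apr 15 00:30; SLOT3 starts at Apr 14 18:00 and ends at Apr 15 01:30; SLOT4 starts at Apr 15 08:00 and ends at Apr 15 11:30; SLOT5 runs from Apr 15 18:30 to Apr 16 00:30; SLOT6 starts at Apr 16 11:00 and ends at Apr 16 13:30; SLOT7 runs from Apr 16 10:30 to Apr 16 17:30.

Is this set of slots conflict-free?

Check each pair: they overlap iff neither finishes before the other starts.
Sorted by start: SLOT1, SLOT2, SLOT3, SLOT4, SLOT5, SLOT7, SLOT6.
SLOT2 starts after SLOT1 ends, so nothing later overlaps SLOT1 either.
SLOT3 starts before SLOT2 ends → SLOT2 and SLOT3 overlap.
That's a conflict, so the schedule is not conflict-free.

No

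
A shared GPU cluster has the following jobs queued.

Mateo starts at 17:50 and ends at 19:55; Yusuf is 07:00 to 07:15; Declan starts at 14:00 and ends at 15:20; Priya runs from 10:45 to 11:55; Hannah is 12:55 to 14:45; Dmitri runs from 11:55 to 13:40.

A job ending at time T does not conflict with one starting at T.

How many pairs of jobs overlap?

Sorted by start: Yusuf, Priya, Dmitri, Hannah, Declan, Mateo.
Priya starts after Yusuf ends, so nothing later overlaps Yusuf either.
Dmitri starts exactly when Priya ends (back-to-back, no overlap), so nothing later overlaps Priya either.
Hannah starts before Dmitri ends → Dmitri and Hannah overlap.
Declan starts after Dmitri ends, so nothing later overlaps Dmitri either.
Declan starts before Hannah ends → Hannah and Declan overlap.
Mateo starts after Hannah ends.
Mateo starts after Declan ends.
Overlapping pairs: Declan & Hannah, Dmitri & Hannah — 2 in total.

2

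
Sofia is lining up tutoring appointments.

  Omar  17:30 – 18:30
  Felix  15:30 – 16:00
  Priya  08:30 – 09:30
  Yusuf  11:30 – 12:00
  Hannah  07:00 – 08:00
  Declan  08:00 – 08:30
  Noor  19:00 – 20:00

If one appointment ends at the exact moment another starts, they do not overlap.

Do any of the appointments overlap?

No

Sorted by start: Hannah, Declan, Priya, Yusuf, Felix, Omar, Noor.
Declan starts exactly when Hannah ends (back-to-back, no overlap); Hannah is clear from here.
Priya starts exactly when Declan ends (back-to-back, no overlap); Declan is clear from here.
Yusuf starts after Priya ends; Priya is clear from here.
Felix starts after Yusuf ends; Yusuf is clear from here.
Omar starts after Felix ends; Felix is clear from here.
Noor starts after Omar ends.
Every pair is clear; the schedule has no overlaps.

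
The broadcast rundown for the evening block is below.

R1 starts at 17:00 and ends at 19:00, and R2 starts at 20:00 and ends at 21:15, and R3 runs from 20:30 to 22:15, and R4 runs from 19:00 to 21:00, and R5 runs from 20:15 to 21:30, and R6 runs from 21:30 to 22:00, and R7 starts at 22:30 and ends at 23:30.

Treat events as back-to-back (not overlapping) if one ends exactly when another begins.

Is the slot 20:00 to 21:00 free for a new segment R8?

R1: ends 19:00 at or before R8 starts 20:00 → clear.
R4: starts 19:00 before R8 ends 21:00, and ends 21:00 after R8 starts 20:00 → overlap.
R2: starts 20:00 before R8 ends 21:00, and ends 21:15 after R8 starts 20:00 → overlap.
R5: starts 20:15 before R8 ends 21:00, and ends 21:30 after R8 starts 20:00 → overlap.
R3: starts 20:30 before R8 ends 21:00, and ends 22:15 after R8 starts 20:00 → overlap.
R6: starts 21:30 at or after R8 ends 21:00 → clear.
R7: starts 22:30 at or after R8 ends 21:00 → clear.
R8 overlaps R2, R3, R4, R5.

No — it overlaps R2, R3, R4, R5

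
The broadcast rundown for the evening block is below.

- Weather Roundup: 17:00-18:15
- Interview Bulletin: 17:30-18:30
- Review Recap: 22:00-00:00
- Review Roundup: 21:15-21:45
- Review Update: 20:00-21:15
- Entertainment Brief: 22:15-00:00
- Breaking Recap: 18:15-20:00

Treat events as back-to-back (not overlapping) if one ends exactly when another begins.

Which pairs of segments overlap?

Breaking Recap & Interview Bulletin, Entertainment Brief & Review Recap, Interview Bulletin & Weather Roundup

Sorted by start: Weather Roundup, Interview Bulletin, Breaking Recap, Review Update, Review Roundup, Review Recap, Entertainment Brief.
Interview Bulletin starts before Weather Roundup ends → Weather Roundup and Interview Bulletin overlap.
Breaking Recap starts exactly when Weather Roundup ends (back-to-back, no overlap), so Weather Roundup has no further overlaps.
Breaking Recap starts before Interview Bulletin ends → Interview Bulletin and Breaking Recap overlap.
Review Update starts after Interview Bulletin ends, so Interview Bulletin has no further overlaps.
Review Update starts exactly when Breaking Recap ends (back-to-back, no overlap), so Breaking Recap has no further overlaps.
Review Roundup starts exactly when Review Update ends (back-to-back, no overlap), so Review Update has no further overlaps.
Review Recap starts after Review Roundup ends, so Review Roundup has no further overlaps.
Entertainment Brief starts before Review Recap ends → Review Recap and Entertainment Brief overlap.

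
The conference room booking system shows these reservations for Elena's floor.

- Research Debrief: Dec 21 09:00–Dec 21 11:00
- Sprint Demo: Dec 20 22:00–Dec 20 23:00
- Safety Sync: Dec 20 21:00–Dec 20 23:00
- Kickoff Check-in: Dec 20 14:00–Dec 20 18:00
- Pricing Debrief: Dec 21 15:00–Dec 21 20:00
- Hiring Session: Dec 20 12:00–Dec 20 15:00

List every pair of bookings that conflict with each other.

Hiring Session & Kickoff Check-in, Safety Sync & Sprint Demo

Check each pair: they overlap iff neither finishes before the other starts.
Sorted by start: Hiring Session, Kickoff Check-in, Safety Sync, Sprint Demo, Research Debrief, Pricing Debrief.
Kickoff Check-in starts before Hiring Session ends → Hiring Session and Kickoff Check-in overlap.
Safety Sync starts after Hiring Session ends, so nothing later overlaps Hiring Session either.
Safety Sync starts after Kickoff Check-in ends, so nothing later overlaps Kickoff Check-in either.
Sprint Demo starts before Safety Sync ends → Safety Sync and Sprint Demo overlap.
Research Debrief starts after Safety Sync ends, so nothing later overlaps Safety Sync either.
Research Debrief starts after Sprint Demo ends, so nothing later overlaps Sprint Demo either.
Pricing Debrief starts after Research Debrief ends.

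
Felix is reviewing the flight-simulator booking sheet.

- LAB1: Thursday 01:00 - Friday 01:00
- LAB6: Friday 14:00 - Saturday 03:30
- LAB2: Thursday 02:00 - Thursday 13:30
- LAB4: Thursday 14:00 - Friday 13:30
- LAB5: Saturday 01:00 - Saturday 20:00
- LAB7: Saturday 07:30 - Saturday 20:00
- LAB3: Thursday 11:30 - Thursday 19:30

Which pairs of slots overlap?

LAB1 & LAB2, LAB1 & LAB3, LAB1 & LAB4, LAB2 & LAB3, LAB3 & LAB4, LAB5 & LAB6, LAB5 & LAB7

Two intervals overlap when each starts before the other ends.
Sorted by start: LAB1, LAB2, LAB3, LAB4, LAB6, LAB5, LAB7.
LAB2 starts before LAB1 ends → LAB1 and LAB2 overlap.
LAB3 starts before LAB1 ends → LAB1 and LAB3 overlap.
LAB4 starts before LAB1 ends → LAB1 and LAB4 overlap.
LAB6 starts after LAB1 ends, so LAB1 has no further overlaps.
LAB3 starts before LAB2 ends → LAB2 and LAB3 overlap.
LAB4 starts after LAB2 ends, so LAB2 has no further overlaps.
LAB4 starts before LAB3 ends → LAB3 and LAB4 overlap.
LAB6 starts after LAB3 ends, so LAB3 has no further overlaps.
LAB6 starts after LAB4 ends, so LAB4 has no further overlaps.
LAB5 starts before LAB6 ends → LAB6 and LAB5 overlap.
LAB7 starts after LAB6 ends.
LAB7 starts before LAB5 ends → LAB5 and LAB7 overlap.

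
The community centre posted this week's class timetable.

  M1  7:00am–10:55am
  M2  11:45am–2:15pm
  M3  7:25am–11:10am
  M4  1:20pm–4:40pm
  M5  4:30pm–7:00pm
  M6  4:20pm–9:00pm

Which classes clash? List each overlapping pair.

M1 & M3, M2 & M4, M4 & M5, M4 & M6, M5 & M6

Two intervals overlap when each starts before the other ends.
Sorted by start: M1, M3, M2, M4, M6, M5.
M3 starts before M1 ends → M1 and M3 overlap.
M2 starts after M1 ends; M1 is clear from here.
M2 starts after M3 ends; M3 is clear from here.
M4 starts before M2 ends → M2 and M4 overlap.
M6 starts after M2 ends; M2 is clear from here.
M6 starts before M4 ends → M4 and M6 overlap.
M5 starts before M4 ends → M4 and M5 overlap.
M5 starts before M6 ends → M6 and M5 overlap.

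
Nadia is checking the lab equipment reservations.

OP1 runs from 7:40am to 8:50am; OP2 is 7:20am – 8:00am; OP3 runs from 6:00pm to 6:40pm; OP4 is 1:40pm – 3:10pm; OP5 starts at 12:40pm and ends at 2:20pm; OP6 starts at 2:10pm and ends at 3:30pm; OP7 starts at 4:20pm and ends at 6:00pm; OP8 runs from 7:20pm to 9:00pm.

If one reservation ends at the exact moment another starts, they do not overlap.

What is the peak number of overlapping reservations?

3

Sort all start/end points and keep a running count:
7:20am start OP2 → 1
7:40am start OP1 → 2
8:00am end OP2 → 1
8:50am end OP1 → 0
12:40pm start OP5 → 1
1:40pm start OP4 → 2
2:10pm start OP6 → 3
2:20pm end OP5 → 2
3:10pm end OP4 → 1
3:30pm end OP6 → 0
4:20pm start OP7 → 1
6:00pm end OP7 → 0
6:00pm start OP3 → 1
6:40pm end OP3 → 0
7:20pm start OP8 → 1
9:00pm end OP8 → 0
Peak is 3, at 2:10pm (OP4, OP5, OP6).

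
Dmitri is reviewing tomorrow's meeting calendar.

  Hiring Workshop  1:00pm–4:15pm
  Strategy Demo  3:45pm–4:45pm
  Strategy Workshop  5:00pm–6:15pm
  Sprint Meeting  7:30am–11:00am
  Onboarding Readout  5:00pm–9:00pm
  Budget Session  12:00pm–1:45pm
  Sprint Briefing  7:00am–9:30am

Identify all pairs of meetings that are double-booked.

Two intervals overlap when each starts before the other ends.
Sorted by start: Sprint Briefing, Sprint Meeting, Budget Session, Hiring Workshop, Strategy Demo, Strategy Workshop, Onboarding Readout.
Sprint Meeting starts before Sprint Briefing ends → Sprint Briefing and Sprint Meeting overlap.
Budget Session starts after Sprint Briefing ends, so nothing later overlaps Sprint Briefing either.
Budget Session starts after Sprint Meeting ends, so nothing later overlaps Sprint Meeting either.
Hiring Workshop starts before Budget Session ends → Budget Session and Hiring Workshop overlap.
Strategy Demo starts after Budget Session ends, so nothing later overlaps Budget Session either.
Strategy Demo starts before Hiring Workshop ends → Hiring Workshop and Strategy Demo overlap.
Strategy Workshop starts after Hiring Workshop ends, so nothing later overlaps Hiring Workshop either.
Strategy Workshop starts after Strategy Demo ends, so nothing later overlaps Strategy Demo either.
Onboarding Readout starts before Strategy Workshop ends → Strategy Workshop and Onboarding Readout overlap.

Budget Session & Hiring Workshop, Hiring Workshop & Strategy Demo, Onboarding Readout & Strategy Workshop, Sprint Briefing & Sprint Meeting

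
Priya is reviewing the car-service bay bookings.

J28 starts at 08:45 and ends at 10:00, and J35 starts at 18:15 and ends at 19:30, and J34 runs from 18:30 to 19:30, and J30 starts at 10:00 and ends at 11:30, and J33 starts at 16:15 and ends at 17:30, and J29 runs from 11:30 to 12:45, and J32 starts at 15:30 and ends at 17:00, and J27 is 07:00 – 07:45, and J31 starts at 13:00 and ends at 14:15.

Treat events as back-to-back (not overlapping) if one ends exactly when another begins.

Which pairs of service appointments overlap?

Two intervals overlap when each starts before the other ends.
Sorted by start: J27, J28, J30, J29, J31, J32, J33, J35, J34.
J28 starts after J27 ends, so nothing later overlaps J27 either.
J30 starts exactly when J28 ends (back-to-back, no overlap), so nothing later overlaps J28 either.
J29 starts exactly when J30 ends (back-to-back, no overlap), so nothing later overlaps J30 either.
J31 starts after J29 ends, so nothing later overlaps J29 either.
J32 starts after J31 ends, so nothing later overlaps J31 either.
J33 starts before J32 ends → J32 and J33 overlap.
J35 starts after J32 ends, so nothing later overlaps J32 either.
J35 starts after J33 ends, so nothing later overlaps J33 either.
J34 starts before J35 ends → J35 and J34 overlap.

J32 & J33, J34 & J35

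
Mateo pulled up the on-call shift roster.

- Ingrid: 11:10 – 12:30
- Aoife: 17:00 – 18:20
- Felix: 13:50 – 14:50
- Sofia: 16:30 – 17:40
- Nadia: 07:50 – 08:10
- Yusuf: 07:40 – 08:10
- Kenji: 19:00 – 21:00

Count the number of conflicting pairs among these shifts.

Sorted by start: Yusuf, Nadia, Ingrid, Felix, Sofia, Aoife, Kenji.
Nadia starts before Yusuf ends → Yusuf and Nadia overlap.
Ingrid starts after Yusuf ends, so nothing later overlaps Yusuf either.
Ingrid starts after Nadia ends, so nothing later overlaps Nadia either.
Felix starts after Ingrid ends, so nothing later overlaps Ingrid either.
Sofia starts after Felix ends, so nothing later overlaps Felix either.
Aoife starts before Sofia ends → Sofia and Aoife overlap.
Kenji starts after Sofia ends.
Kenji starts after Aoife ends.
Overlapping pairs: Aoife & Sofia, Nadia & Yusuf — 2 in total.

2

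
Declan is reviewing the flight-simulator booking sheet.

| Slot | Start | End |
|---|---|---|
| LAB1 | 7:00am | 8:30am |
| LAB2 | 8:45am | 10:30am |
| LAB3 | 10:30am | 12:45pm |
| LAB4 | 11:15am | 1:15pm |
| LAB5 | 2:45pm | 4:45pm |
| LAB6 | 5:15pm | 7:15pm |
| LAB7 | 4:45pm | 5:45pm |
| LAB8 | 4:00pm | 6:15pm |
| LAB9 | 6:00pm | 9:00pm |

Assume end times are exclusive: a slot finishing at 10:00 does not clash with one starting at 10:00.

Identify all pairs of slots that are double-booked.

LAB3 & LAB4, LAB5 & LAB8, LAB6 & LAB7, LAB6 & LAB8, LAB6 & LAB9, LAB7 & LAB8, LAB8 & LAB9

Sorted by start: LAB1, LAB2, LAB3, LAB4, LAB5, LAB8, LAB7, LAB6, LAB9.
LAB2 starts after LAB1 ends, so LAB1 has no further overlaps.
LAB3 starts exactly when LAB2 ends (back-to-back, no overlap), so LAB2 has no further overlaps.
LAB4 starts before LAB3 ends → LAB3 and LAB4 overlap.
LAB5 starts after LAB3 ends, so LAB3 has no further overlaps.
LAB5 starts after LAB4 ends, so LAB4 has no further overlaps.
LAB8 starts before LAB5 ends → LAB5 and LAB8 overlap.
LAB7 starts exactly when LAB5 ends (back-to-back, no overlap), so LAB5 has no further overlaps.
LAB7 starts before LAB8 ends → LAB8 and LAB7 overlap.
LAB6 starts before LAB8 ends → LAB8 and LAB6 overlap.
LAB9 starts before LAB8 ends → LAB8 and LAB9 overlap.
LAB6 starts before LAB7 ends → LAB7 and LAB6 overlap.
LAB9 starts after LAB7 ends.
LAB9 starts before LAB6 ends → LAB6 and LAB9 overlap.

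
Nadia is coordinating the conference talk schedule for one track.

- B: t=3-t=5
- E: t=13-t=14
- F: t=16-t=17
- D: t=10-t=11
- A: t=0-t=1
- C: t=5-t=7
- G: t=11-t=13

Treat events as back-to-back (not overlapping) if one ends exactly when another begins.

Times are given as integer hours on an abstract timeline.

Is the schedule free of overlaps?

Two intervals overlap when each starts before the other ends.
Sorted by start: A, B, C, D, G, E, F.
B starts after A ends; A is clear from here.
C starts exactly when B ends (back-to-back, no overlap); B is clear from here.
D starts after C ends; C is clear from here.
G starts exactly when D ends (back-to-back, no overlap); D is clear from here.
E starts exactly when G ends (back-to-back, no overlap); G is clear from here.
F starts after E ends.
Every pair is clear; the schedule has no overlaps.

Yes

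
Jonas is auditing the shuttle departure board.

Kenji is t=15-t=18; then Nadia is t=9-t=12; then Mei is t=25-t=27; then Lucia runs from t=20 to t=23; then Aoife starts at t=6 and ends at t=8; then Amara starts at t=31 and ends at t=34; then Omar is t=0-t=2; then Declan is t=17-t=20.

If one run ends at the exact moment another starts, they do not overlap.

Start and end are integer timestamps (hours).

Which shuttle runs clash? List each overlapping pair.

Declan & Kenji

Sorted by start: Omar, Aoife, Nadia, Kenji, Declan, Lucia, Mei, Amara.
Aoife starts after Omar ends, so nothing later overlaps Omar either.
Nadia starts after Aoife ends, so nothing later overlaps Aoife either.
Kenji starts after Nadia ends, so nothing later overlaps Nadia either.
Declan starts before Kenji ends → Kenji and Declan overlap.
Lucia starts after Kenji ends, so nothing later overlaps Kenji either.
Lucia starts exactly when Declan ends (back-to-back, no overlap), so nothing later overlaps Declan either.
Mei starts after Lucia ends, so nothing later overlaps Lucia either.
Amara starts after Mei ends.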